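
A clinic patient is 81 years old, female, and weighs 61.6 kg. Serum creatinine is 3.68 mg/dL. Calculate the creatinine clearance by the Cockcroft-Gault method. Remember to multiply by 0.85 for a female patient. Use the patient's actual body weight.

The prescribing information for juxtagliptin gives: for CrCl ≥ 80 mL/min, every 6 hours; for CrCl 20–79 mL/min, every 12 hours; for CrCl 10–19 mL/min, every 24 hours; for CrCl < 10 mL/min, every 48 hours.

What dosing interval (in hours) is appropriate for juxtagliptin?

every 24 hours

CrCl = (140 − 81) × 61.6 / (72 × 3.68) × 0.85 = 3634.4 / 264.96 × 0.85 ≈ 11.7 mL/min
CrCl ≈ 12 mL/min → bracket 10–19 mL/min → every 24 hours.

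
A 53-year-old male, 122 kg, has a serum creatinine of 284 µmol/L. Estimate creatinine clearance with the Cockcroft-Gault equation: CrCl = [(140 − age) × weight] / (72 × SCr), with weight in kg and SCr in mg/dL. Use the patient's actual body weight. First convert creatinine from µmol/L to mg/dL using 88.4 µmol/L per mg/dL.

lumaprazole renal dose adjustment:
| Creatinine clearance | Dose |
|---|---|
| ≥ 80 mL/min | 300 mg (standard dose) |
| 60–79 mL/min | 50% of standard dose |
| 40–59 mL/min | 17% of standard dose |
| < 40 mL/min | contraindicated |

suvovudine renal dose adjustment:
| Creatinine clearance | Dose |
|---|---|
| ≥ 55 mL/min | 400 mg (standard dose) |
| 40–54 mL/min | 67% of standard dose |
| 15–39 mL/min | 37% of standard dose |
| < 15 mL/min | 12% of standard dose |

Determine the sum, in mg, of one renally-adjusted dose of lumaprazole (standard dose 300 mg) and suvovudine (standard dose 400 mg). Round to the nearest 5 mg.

SCr = 284 / 88.4 = 3.213 mg/dL
CrCl = (140 − 53) × 122 / (72 × 3.213) = 10614.0 / 231.34 ≈ 45.9 mL/min
CrCl ≈ 46 mL/min.
lumaprazole: 40–59 mL/min → 17% of 300 mg = 51 mg.
suvovudine: 40–54 mL/min → 67% of 400 mg = 268 mg.
Total = 51 + 268 = 319 mg.

320 mg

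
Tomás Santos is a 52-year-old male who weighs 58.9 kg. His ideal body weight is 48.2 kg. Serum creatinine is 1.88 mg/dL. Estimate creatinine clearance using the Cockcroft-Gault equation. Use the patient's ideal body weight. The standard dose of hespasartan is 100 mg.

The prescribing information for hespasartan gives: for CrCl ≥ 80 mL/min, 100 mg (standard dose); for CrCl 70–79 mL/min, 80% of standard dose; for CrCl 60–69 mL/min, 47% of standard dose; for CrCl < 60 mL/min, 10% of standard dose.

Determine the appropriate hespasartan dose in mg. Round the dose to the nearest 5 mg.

10 mg

CrCl = (140 − 52) × 48.2 / (72 × 1.88) = 4241.6 / 135.36 ≈ 31.3 mL/min
CrCl ≈ 31 mL/min → bracket < 60 mL/min.
10% of 100 mg = 10 mg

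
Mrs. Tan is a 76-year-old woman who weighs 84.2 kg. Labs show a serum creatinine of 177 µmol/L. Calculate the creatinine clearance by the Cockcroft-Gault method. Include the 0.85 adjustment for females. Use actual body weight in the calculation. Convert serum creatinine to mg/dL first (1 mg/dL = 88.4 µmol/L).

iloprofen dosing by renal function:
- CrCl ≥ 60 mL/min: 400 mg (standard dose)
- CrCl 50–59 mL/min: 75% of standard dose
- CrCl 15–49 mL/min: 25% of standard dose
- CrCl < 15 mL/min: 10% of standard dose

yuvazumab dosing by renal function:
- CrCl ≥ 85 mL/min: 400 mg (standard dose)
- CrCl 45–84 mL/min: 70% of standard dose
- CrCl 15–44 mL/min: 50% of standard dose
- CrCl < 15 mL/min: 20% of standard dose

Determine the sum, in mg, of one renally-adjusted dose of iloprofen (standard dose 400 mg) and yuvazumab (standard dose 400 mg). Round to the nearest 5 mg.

300 mg

SCr = 177 / 88.4 = 2.002 mg/dL
CrCl = (140 − 76) × 84.2 / (72 × 2.002) × 0.85 = 5388.8 / 144.14 × 0.85 ≈ 31.8 mL/min
CrCl ≈ 32 mL/min.
iloprofen: 15–49 mL/min → 25% of 400 mg = 100 mg.
yuvazumab: 15–44 mL/min → 50% of 400 mg = 200 mg.
Total = 100 + 200 = 300 mg.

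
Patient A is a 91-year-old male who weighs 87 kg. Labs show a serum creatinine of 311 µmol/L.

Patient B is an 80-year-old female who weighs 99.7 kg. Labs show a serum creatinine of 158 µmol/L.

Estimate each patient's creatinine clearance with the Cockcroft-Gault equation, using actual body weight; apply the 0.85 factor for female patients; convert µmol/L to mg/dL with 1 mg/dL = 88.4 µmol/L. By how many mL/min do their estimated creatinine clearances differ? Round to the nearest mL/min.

23 mL/min

Patient A: SCr = 311 / 88.4 = 3.518 mg/dL
Patient A: CrCl = (140 − 91) × 87 / (72 × 3.518) = 4263.0 / 253.30 ≈ 16.8 mL/min
Patient B: SCr = 158 / 88.4 = 1.787 mg/dL
Patient B: CrCl = (140 − 80) × 99.7 / (72 × 1.787) × 0.85 = 5982.0 / 128.66 × 0.85 ≈ 39.5 mL/min
|16.8 − 39.5| = 22.7 mL/min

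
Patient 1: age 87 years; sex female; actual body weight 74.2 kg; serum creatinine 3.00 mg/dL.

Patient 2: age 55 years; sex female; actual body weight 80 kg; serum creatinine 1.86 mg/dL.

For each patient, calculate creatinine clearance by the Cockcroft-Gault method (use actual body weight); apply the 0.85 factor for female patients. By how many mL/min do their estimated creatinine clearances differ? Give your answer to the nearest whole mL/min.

Patient 1: CrCl = (140 − 87) × 74.2 / (72 × 3) × 0.85 = 3932.6 / 216.00 × 0.85 ≈ 15.5 mL/min
Patient 2: CrCl = (140 − 55) × 80 / (72 × 1.86) × 0.85 = 6800.0 / 133.92 × 0.85 ≈ 43.2 mL/min
|15.5 − 43.2| = 27.7 mL/min

28 mL/min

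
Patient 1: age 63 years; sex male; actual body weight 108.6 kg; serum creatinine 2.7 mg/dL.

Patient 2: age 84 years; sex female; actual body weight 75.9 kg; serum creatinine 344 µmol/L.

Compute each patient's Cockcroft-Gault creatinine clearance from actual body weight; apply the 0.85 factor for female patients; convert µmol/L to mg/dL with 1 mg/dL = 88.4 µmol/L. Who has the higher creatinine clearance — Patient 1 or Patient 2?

Patient 1

Patient 1: CrCl = (140 − 63) × 108.6 / (72 × 2.7) = 8362.2 / 194.40 ≈ 43.0 mL/min
Patient 2: SCr = 344 / 88.4 = 3.891 mg/dL
Patient 2: CrCl = (140 − 84) × 75.9 / (72 × 3.891) × 0.85 = 4250.4 / 280.15 × 0.85 ≈ 12.9 mL/min
43.0 vs 12.9 mL/min → Patient 1 is higher.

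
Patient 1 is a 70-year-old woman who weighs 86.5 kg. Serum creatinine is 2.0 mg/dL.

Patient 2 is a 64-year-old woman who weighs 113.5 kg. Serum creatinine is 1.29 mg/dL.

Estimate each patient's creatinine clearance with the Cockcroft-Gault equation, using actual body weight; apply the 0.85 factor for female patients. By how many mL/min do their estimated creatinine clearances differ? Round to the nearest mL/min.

Patient 1: CrCl = (140 − 70) × 86.5 / (72 × 2) × 0.85 = 6055.0 / 144.00 × 0.85 ≈ 35.7 mL/min
Patient 2: CrCl = (140 − 64) × 113.5 / (72 × 1.29) × 0.85 = 8626.0 / 92.88 × 0.85 ≈ 78.9 mL/min
|35.7 − 78.9| = 43.2 mL/min

43 mL/min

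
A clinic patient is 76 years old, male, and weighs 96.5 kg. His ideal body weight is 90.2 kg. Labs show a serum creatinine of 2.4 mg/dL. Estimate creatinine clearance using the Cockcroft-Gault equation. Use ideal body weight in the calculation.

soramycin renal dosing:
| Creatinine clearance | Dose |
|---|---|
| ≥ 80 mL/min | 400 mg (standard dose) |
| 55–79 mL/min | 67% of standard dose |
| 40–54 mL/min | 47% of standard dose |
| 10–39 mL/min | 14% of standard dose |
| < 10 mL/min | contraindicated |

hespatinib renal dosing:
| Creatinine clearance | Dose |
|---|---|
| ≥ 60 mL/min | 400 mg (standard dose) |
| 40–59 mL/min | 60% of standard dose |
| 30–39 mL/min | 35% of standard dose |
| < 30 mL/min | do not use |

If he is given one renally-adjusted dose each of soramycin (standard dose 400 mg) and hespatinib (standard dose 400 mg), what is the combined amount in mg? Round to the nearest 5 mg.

195 mg

CrCl = (140 − 76) × 90.2 / (72 × 2.4) = 5772.8 / 172.80 ≈ 33.4 mL/min
CrCl ≈ 33 mL/min.
soramycin: 10–39 mL/min → 14% of 400 mg = 56 mg.
hespatinib: 30–39 mL/min → 35% of 400 mg = 140 mg.
Total = 56 + 140 = 196 mg.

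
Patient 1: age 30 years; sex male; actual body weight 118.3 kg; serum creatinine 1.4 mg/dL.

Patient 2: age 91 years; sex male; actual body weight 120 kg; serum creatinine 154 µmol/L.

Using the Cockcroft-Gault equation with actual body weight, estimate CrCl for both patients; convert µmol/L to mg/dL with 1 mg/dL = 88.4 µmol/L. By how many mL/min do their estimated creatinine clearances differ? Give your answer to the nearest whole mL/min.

Patient 1: CrCl = (140 − 30) × 118.3 / (72 × 1.4) = 13013.0 / 100.80 ≈ 129.1 mL/min
Patient 2: SCr = 154 / 88.4 = 1.742 mg/dL
Patient 2: CrCl = (140 − 91) × 120 / (72 × 1.742) = 5880.0 / 125.42 ≈ 46.9 mL/min
|129.1 − 46.9| = 82.2 mL/min

82 mL/min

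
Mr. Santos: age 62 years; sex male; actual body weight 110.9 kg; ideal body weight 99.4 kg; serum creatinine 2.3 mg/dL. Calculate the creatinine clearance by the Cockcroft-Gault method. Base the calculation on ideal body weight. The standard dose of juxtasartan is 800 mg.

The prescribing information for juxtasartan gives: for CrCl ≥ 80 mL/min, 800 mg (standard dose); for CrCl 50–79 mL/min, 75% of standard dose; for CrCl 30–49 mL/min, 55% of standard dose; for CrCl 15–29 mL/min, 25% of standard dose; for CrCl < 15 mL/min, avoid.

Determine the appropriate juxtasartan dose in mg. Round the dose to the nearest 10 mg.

440 mg

CrCl = (140 − 62) × 99.4 / (72 × 2.3) = 7753.2 / 165.60 ≈ 46.8 mL/min
CrCl ≈ 47 mL/min → bracket 30–49 mL/min.
55% of 800 mg = 440 mg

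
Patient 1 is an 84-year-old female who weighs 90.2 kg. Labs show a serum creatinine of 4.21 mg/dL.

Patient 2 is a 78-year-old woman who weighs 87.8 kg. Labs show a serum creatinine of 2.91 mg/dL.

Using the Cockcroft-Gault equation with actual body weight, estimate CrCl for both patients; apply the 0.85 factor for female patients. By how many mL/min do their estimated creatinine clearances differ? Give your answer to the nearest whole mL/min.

8 mL/min

Patient 1: CrCl = (140 − 84) × 90.2 / (72 × 4.21) × 0.85 = 5051.2 / 303.12 × 0.85 ≈ 14.2 mL/min
Patient 2: CrCl = (140 − 78) × 87.8 / (72 × 2.91) × 0.85 = 5443.6 / 209.52 × 0.85 ≈ 22.1 mL/min
|14.2 − 22.1| = 7.9 mL/min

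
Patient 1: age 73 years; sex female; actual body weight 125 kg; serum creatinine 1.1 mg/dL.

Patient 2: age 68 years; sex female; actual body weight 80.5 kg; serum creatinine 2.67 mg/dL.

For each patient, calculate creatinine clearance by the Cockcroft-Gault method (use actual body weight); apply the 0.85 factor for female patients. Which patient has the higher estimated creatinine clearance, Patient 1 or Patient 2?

Patient 1

Patient 1: CrCl = (140 − 73) × 125 / (72 × 1.1) × 0.85 = 8375.0 / 79.20 × 0.85 ≈ 89.9 mL/min
Patient 2: CrCl = (140 − 68) × 80.5 / (72 × 2.67) × 0.85 = 5796.0 / 192.24 × 0.85 ≈ 25.6 mL/min
89.9 vs 25.6 mL/min → Patient 1 is higher.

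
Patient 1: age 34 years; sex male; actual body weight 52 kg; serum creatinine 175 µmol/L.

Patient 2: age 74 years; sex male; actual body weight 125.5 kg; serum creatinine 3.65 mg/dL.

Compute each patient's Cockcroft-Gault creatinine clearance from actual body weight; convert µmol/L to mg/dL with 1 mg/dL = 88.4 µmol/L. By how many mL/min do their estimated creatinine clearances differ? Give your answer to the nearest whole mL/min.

7 mL/min

Patient 1: SCr = 175 / 88.4 = 1.98 mg/dL
Patient 1: CrCl = (140 − 34) × 52 / (72 × 1.98) = 5512.0 / 142.56 ≈ 38.7 mL/min
Patient 2: CrCl = (140 − 74) × 125.5 / (72 × 3.65) = 8283.0 / 262.80 ≈ 31.5 mL/min
|38.7 − 31.5| = 7.2 mL/min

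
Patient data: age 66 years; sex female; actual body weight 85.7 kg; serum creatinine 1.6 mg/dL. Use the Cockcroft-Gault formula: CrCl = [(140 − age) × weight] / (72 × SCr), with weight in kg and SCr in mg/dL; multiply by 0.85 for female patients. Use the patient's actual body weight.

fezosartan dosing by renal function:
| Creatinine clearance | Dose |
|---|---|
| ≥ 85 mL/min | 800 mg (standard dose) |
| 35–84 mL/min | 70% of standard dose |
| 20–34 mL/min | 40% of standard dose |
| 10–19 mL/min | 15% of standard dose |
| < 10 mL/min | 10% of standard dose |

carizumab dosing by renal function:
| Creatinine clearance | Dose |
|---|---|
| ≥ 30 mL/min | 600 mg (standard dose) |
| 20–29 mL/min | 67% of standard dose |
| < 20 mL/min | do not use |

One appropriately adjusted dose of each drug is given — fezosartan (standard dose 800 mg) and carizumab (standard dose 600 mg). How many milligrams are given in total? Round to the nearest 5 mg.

1160 mg

CrCl = (140 − 66) × 85.7 / (72 × 1.6) × 0.85 = 6341.8 / 115.20 × 0.85 ≈ 46.8 mL/min
CrCl ≈ 47 mL/min.
fezosartan: 35–84 mL/min → 70% of 800 mg = 560 mg.
carizumab: ≥ 30 mL/min → 100% of 600 mg = 600 mg.
Total = 560 + 600 = 1160 mg.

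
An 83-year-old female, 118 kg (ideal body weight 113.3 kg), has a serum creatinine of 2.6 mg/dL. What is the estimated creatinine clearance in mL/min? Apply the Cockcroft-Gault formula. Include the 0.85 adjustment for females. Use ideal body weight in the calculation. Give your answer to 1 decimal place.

CrCl = (140 − 83) × 113.3 / (72 × 2.6) × 0.85 = 6458.1 / 187.20 × 0.85 ≈ 29.3 mL/min

29.3 mL/min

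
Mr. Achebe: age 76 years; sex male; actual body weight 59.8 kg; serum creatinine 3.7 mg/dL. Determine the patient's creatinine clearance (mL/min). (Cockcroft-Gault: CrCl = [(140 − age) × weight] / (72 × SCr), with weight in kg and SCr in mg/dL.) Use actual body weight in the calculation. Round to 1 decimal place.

CrCl = (140 − 76) × 59.8 / (72 × 3.7) = 3827.2 / 266.40 ≈ 14.4 mL/min

14.4 mL/min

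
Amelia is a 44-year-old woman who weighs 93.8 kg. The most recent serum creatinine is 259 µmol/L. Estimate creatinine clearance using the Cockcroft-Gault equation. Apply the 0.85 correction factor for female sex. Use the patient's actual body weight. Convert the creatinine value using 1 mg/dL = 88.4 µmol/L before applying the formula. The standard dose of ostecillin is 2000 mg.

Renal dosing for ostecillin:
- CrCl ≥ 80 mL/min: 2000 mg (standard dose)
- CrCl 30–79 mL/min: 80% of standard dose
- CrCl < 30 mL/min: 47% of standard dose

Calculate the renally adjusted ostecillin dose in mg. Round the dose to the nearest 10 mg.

1600 mg

SCr = 259 / 88.4 = 2.93 mg/dL
CrCl = (140 − 44) × 93.8 / (72 × 2.93) × 0.85 = 9004.8 / 210.96 × 0.85 ≈ 36.3 mL/min
CrCl ≈ 36 mL/min → bracket 30–79 mL/min.
80% of 2000 mg = 1600 mg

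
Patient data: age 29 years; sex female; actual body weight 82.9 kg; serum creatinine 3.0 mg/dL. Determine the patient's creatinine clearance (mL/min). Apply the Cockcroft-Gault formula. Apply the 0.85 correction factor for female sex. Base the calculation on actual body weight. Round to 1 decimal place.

CrCl = (140 − 29) × 82.9 / (72 × 3) × 0.85 = 9201.9 / 216.00 × 0.85 ≈ 36.2 mL/min

36.2 mL/min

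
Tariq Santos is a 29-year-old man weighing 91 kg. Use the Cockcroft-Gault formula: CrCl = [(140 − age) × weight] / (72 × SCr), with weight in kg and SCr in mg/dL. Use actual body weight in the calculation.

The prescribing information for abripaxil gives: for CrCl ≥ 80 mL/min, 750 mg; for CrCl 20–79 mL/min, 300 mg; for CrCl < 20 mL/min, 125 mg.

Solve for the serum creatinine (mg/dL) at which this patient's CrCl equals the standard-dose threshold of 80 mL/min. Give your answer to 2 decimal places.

Standard dose requires CrCl ≥ 80 mL/min.
Set (140 − 29) × 91 / (72 × SCr) = 80
SCr = (140 − 29) × 91 / (72 × 80) = 1.754 mg/dL

1.75 mg/dL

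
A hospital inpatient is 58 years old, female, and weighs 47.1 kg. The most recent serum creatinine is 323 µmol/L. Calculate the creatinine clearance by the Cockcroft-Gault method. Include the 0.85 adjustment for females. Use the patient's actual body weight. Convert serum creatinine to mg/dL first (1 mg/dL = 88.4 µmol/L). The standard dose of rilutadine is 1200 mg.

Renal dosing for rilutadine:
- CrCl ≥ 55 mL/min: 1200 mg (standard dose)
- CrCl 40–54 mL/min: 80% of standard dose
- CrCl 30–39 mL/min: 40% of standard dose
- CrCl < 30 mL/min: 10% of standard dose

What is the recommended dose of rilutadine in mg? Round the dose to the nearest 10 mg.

SCr = 323 / 88.4 = 3.654 mg/dL
CrCl = (140 − 58) × 47.1 / (72 × 3.654) × 0.85 = 3862.2 / 263.09 × 0.85 ≈ 12.5 mL/min
CrCl ≈ 12 mL/min → bracket < 30 mL/min.
10% of 1200 mg = 120 mg

120 mg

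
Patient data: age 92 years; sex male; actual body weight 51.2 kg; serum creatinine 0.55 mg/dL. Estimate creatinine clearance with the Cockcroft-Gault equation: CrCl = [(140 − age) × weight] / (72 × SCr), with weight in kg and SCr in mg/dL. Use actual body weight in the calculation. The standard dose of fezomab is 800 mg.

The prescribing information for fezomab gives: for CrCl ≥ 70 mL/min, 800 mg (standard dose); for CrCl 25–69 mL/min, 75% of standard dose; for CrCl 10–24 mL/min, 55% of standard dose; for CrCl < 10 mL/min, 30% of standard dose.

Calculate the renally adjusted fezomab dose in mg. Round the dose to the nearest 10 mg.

CrCl = (140 − 92) × 51.2 / (72 × 0.55) = 2457.6 / 39.60 ≈ 62.1 mL/min
CrCl ≈ 62 mL/min → bracket 25–69 mL/min.
75% of 800 mg = 600 mg

600 mg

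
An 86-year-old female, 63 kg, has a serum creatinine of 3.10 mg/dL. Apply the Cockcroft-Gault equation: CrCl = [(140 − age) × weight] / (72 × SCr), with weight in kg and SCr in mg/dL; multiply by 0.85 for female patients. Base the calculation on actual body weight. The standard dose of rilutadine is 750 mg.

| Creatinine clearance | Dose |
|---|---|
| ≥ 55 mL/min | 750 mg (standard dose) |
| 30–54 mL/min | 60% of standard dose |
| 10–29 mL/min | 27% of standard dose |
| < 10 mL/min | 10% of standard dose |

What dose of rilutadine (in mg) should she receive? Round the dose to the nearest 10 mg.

CrCl = (140 − 86) × 63 / (72 × 3.1) × 0.85 = 3402.0 / 223.20 × 0.85 ≈ 13.0 mL/min
CrCl ≈ 13 mL/min → bracket 10–29 mL/min.
27% of 750 mg = 202.5 mg → 200 mg

200 mg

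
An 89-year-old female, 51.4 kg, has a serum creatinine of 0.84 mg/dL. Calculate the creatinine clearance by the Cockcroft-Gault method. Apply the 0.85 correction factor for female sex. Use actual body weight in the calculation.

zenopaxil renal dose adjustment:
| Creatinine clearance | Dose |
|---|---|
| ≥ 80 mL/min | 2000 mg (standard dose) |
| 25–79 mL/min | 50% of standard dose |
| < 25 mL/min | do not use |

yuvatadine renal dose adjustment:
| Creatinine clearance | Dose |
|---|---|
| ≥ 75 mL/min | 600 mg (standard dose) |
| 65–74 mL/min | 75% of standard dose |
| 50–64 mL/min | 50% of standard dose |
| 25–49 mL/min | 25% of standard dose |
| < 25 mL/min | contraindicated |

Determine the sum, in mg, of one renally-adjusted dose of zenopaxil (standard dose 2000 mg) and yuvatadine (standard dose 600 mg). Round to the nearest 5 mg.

1150 mg

CrCl = (140 − 89) × 51.4 / (72 × 0.84) × 0.85 = 2621.4 / 60.48 × 0.85 ≈ 36.8 mL/min
CrCl ≈ 37 mL/min.
zenopaxil: 25–79 mL/min → 50% of 2000 mg = 1000 mg.
yuvatadine: 25–49 mL/min → 25% of 600 mg = 150 mg.
Total = 1000 + 150 = 1150 mg.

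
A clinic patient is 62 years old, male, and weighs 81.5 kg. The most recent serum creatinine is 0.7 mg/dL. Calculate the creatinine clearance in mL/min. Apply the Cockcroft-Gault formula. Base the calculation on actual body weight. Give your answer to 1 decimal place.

126.1 mL/min

CrCl = (140 − 62) × 81.5 / (72 × 0.7) = 6357.0 / 50.40 ≈ 126.1 mL/min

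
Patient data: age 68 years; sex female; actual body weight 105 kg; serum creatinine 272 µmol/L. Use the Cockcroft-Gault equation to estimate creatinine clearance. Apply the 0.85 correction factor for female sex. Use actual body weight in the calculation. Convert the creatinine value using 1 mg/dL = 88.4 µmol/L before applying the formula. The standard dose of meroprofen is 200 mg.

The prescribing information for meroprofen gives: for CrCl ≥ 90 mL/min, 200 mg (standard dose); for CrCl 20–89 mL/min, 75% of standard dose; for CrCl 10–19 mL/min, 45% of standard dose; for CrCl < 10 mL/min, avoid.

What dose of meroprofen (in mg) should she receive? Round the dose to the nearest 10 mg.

SCr = 272 / 88.4 = 3.077 mg/dL
CrCl = (140 − 68) × 105 / (72 × 3.077) × 0.85 = 7560.0 / 221.54 × 0.85 ≈ 29.0 mL/min
CrCl ≈ 29 mL/min → bracket 20–89 mL/min.
75% of 200 mg = 150 mg

150 mg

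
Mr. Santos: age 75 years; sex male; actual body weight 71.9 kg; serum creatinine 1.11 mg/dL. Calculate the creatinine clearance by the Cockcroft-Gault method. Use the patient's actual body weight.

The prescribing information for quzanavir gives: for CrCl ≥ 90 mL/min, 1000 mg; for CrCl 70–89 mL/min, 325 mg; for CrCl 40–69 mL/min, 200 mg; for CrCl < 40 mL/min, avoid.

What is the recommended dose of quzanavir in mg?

CrCl = (140 − 75) × 71.9 / (72 × 1.11) = 4673.5 / 79.92 ≈ 58.5 mL/min
CrCl ≈ 58 mL/min → bracket 40–69 mL/min.
Dose for this bracket: 200 mg.

200 mg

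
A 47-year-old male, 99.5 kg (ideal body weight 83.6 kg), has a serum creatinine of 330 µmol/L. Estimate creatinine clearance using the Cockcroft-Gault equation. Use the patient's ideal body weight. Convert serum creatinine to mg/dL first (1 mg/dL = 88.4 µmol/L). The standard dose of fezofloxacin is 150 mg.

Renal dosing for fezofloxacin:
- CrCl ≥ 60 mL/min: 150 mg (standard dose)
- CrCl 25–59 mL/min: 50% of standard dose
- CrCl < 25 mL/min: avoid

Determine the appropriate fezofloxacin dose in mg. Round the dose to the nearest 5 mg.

SCr = 330 / 88.4 = 3.733 mg/dL
CrCl = (140 − 47) × 83.6 / (72 × 3.733) = 7774.8 / 268.78 ≈ 28.9 mL/min
CrCl ≈ 29 mL/min → bracket 25–59 mL/min.
50% of 150 mg = 75 mg

75 mg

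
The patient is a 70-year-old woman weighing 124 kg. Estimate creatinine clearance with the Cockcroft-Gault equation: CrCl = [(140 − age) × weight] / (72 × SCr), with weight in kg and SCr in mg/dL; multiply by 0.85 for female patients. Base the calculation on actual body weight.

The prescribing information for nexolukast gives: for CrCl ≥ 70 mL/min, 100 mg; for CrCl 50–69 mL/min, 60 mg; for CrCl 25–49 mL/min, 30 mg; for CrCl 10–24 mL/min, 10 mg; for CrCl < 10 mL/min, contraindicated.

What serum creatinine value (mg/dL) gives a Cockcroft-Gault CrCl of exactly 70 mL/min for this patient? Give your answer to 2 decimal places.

1.46 mg/dL

Standard dose requires CrCl ≥ 70 mL/min.
Set (140 − 70) × 124 × 0.85 / (72 × SCr) = 70
SCr = (140 − 70) × 124 × 0.85 / (72 × 70) = 1.464 mg/dL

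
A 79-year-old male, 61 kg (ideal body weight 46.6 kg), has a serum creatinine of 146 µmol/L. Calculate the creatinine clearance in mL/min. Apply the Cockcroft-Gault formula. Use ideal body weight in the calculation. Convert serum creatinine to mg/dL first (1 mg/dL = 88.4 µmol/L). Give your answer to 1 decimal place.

SCr = 146 / 88.4 = 1.652 mg/dL
CrCl = (140 − 79) × 46.6 / (72 × 1.652) = 2842.6 / 118.94 ≈ 23.9 mL/min

23.9 mL/min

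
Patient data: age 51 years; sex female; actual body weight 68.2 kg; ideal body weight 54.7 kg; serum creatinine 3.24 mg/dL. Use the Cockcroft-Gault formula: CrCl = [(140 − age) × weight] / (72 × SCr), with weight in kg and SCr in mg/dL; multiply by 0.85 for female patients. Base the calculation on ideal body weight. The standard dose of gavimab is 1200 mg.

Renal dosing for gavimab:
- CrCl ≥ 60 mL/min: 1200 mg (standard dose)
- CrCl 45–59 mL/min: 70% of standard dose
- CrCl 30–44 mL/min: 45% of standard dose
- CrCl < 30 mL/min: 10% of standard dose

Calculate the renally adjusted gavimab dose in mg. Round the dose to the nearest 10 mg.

120 mg

CrCl = (140 − 51) × 54.7 / (72 × 3.24) × 0.85 = 4868.3 / 233.28 × 0.85 ≈ 17.7 mL/min
CrCl ≈ 18 mL/min → bracket < 30 mL/min.
10% of 1200 mg = 120 mg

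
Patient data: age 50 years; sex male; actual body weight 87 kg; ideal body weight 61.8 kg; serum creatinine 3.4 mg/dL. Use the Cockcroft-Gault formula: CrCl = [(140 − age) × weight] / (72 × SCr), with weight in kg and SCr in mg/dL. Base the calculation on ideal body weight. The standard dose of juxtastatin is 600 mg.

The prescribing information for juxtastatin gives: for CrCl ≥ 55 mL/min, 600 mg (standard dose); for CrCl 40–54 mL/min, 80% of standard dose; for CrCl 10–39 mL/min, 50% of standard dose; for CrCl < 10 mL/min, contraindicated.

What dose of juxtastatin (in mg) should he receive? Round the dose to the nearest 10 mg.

CrCl = (140 − 50) × 61.8 / (72 × 3.4) = 5562.0 / 244.80 ≈ 22.7 mL/min
CrCl ≈ 23 mL/min → bracket 10–39 mL/min.
50% of 600 mg = 300 mg

300 mg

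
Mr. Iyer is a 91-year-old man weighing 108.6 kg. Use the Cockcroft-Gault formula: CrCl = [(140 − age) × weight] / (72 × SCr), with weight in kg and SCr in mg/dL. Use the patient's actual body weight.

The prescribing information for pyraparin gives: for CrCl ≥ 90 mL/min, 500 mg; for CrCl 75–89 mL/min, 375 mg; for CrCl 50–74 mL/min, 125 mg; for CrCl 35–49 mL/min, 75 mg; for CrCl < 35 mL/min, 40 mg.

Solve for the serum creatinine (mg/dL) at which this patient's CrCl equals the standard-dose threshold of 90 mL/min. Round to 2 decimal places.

0.82 mg/dL

Standard dose requires CrCl ≥ 90 mL/min.
Set (140 − 91) × 108.6 / (72 × SCr) = 90
SCr = (140 − 91) × 108.6 / (72 × 90) = 0.821 mg/dL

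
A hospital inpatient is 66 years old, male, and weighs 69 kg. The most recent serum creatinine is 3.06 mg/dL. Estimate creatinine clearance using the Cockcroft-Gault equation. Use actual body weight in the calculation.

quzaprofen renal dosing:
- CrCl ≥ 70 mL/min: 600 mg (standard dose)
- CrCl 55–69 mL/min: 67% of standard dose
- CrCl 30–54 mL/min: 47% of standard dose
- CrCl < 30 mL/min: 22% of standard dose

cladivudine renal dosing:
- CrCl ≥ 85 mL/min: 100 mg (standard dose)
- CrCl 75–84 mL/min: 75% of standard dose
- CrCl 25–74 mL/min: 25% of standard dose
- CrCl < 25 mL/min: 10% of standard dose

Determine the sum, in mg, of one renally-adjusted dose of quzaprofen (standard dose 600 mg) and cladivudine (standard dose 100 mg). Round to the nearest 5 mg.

140 mg

CrCl = (140 − 66) × 69 / (72 × 3.06) = 5106.0 / 220.32 ≈ 23.2 mL/min
CrCl ≈ 23 mL/min.
quzaprofen: < 30 mL/min → 22% of 600 mg = 132 mg.
cladivudine: < 25 mL/min → 10% of 100 mg = 10 mg.
Total = 132 + 10 = 142 mg.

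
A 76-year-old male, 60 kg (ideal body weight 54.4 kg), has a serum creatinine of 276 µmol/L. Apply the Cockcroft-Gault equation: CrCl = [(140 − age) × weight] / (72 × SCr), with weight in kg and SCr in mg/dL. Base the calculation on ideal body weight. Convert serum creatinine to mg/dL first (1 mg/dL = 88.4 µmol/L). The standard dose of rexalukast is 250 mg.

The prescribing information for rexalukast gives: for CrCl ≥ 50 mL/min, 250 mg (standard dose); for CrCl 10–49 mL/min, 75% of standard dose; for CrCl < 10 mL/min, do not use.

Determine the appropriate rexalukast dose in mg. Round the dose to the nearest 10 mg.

190 mg

SCr = 276 / 88.4 = 3.122 mg/dL
CrCl = (140 − 76) × 54.4 / (72 × 3.122) = 3481.6 / 224.78 ≈ 15.5 mL/min
CrCl ≈ 15 mL/min → bracket 10–49 mL/min.
75% of 250 mg = 187.5 mg → 190 mg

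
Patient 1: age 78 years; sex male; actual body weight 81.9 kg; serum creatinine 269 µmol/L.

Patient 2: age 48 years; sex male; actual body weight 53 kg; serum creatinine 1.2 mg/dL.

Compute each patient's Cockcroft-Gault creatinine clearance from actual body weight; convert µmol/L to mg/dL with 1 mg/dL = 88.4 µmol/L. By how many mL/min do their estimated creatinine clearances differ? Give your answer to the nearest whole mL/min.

33 mL/min

Patient 1: SCr = 269 / 88.4 = 3.043 mg/dL
Patient 1: CrCl = (140 − 78) × 81.9 / (72 × 3.043) = 5077.8 / 219.10 ≈ 23.2 mL/min
Patient 2: CrCl = (140 − 48) × 53 / (72 × 1.2) = 4876.0 / 86.40 ≈ 56.4 mL/min
|23.2 − 56.4| = 33.2 mL/min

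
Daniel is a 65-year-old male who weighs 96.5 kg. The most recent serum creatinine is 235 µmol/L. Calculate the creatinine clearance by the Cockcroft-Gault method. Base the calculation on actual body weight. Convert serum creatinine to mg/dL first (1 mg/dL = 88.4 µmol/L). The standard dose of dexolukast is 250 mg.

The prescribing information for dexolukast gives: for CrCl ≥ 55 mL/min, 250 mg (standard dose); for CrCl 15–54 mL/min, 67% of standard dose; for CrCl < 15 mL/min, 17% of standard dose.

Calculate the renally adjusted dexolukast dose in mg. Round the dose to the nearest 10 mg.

SCr = 235 / 88.4 = 2.658 mg/dL
CrCl = (140 − 65) × 96.5 / (72 × 2.658) = 7237.5 / 191.38 ≈ 37.8 mL/min
CrCl ≈ 38 mL/min → bracket 15–54 mL/min.
67% of 250 mg = 167.5 mg → 170 mg

170 mg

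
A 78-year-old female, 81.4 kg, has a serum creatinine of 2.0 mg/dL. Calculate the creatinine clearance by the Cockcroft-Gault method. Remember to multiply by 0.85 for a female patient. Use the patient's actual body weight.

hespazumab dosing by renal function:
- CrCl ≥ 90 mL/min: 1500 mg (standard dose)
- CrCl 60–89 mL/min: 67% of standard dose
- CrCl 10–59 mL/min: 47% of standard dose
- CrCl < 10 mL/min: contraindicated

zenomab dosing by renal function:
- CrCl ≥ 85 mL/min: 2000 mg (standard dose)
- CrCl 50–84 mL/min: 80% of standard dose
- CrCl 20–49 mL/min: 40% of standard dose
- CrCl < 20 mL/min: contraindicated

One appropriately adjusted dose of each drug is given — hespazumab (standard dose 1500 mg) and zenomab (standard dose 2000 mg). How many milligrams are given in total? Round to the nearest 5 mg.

CrCl = (140 − 78) × 81.4 / (72 × 2) × 0.85 = 5046.8 / 144.00 × 0.85 ≈ 29.8 mL/min
CrCl ≈ 30 mL/min.
hespazumab: 10–59 mL/min → 47% of 1500 mg = 705 mg.
zenomab: 20–49 mL/min → 40% of 2000 mg = 800 mg.
Total = 705 + 800 = 1505 mg.

1505 mg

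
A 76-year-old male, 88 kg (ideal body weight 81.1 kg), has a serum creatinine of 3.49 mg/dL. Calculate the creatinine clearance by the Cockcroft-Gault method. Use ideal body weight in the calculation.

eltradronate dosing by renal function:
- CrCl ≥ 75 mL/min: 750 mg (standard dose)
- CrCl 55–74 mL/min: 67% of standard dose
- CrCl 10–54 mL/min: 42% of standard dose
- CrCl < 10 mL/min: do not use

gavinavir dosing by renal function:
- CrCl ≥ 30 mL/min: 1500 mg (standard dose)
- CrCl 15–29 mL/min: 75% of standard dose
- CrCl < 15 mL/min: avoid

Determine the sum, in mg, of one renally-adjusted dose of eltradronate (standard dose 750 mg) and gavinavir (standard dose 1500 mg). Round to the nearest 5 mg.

CrCl = (140 − 76) × 81.1 / (72 × 3.49) = 5190.4 / 251.28 ≈ 20.7 mL/min
CrCl ≈ 21 mL/min.
eltradronate: 10–54 mL/min → 42% of 750 mg = 315 mg.
gavinavir: 15–29 mL/min → 75% of 1500 mg = 1125 mg.
Total = 315 + 1125 = 1440 mg.

1440 mg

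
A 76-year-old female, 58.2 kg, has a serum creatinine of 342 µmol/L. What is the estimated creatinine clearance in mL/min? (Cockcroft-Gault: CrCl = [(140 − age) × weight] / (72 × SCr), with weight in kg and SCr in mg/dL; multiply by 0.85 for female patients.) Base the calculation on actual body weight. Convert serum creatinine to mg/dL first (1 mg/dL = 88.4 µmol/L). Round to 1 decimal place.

SCr = 342 / 88.4 = 3.869 mg/dL
CrCl = (140 − 76) × 58.2 / (72 × 3.869) × 0.85 = 3724.8 / 278.57 × 0.85 ≈ 11.4 mL/min

11.4 mL/min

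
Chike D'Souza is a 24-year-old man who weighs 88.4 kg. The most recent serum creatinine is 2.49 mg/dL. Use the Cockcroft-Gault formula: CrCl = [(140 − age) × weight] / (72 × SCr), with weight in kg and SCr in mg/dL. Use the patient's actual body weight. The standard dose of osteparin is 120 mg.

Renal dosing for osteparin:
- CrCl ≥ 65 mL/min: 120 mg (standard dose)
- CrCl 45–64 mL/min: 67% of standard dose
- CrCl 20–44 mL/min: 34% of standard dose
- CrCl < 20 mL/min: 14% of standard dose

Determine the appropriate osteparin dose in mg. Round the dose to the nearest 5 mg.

80 mg

CrCl = (140 − 24) × 88.4 / (72 × 2.49) = 10254.4 / 179.28 ≈ 57.2 mL/min
CrCl ≈ 57 mL/min → bracket 45–64 mL/min.
67% of 120 mg = 80.4 mg → 80 mg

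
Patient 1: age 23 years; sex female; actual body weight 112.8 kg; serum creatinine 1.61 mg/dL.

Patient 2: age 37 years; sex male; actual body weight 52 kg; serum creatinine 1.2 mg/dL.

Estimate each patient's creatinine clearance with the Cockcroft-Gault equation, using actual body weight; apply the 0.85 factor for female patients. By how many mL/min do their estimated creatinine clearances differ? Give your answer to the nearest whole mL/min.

Patient 1: CrCl = (140 − 23) × 112.8 / (72 × 1.61) × 0.85 = 13197.6 / 115.92 × 0.85 ≈ 96.8 mL/min
Patient 2: CrCl = (140 − 37) × 52 / (72 × 1.2) = 5356.0 / 86.40 ≈ 62.0 mL/min
|96.8 − 62.0| = 34.8 mL/min

35 mL/min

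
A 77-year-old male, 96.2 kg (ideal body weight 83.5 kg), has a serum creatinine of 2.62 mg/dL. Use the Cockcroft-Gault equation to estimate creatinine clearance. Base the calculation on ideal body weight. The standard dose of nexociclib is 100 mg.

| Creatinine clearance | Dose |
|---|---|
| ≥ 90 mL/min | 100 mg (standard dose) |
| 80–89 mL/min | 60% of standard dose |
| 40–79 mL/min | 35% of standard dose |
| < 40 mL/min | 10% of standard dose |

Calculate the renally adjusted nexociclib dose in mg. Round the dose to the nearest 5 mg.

10 mg

CrCl = (140 − 77) × 83.5 / (72 × 2.62) = 5260.5 / 188.64 ≈ 27.9 mL/min
CrCl ≈ 28 mL/min → bracket < 40 mL/min.
10% of 100 mg = 10 mg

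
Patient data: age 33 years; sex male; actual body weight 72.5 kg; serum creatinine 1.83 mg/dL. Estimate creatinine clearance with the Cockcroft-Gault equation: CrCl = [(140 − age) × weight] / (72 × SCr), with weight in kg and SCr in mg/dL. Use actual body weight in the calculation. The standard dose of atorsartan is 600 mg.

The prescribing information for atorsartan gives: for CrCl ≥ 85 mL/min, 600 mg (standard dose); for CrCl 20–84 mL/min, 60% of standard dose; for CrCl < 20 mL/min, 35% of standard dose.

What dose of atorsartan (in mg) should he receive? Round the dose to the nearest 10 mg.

CrCl = (140 − 33) × 72.5 / (72 × 1.83) = 7757.5 / 131.76 ≈ 58.9 mL/min
CrCl ≈ 59 mL/min → bracket 20–84 mL/min.
60% of 600 mg = 360 mg

360 mg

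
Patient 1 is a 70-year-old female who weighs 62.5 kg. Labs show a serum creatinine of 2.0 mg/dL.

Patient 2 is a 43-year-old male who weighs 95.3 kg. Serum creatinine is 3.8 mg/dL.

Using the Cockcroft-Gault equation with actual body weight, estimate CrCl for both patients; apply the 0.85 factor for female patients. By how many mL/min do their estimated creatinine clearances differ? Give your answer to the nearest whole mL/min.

Patient 1: CrCl = (140 − 70) × 62.5 / (72 × 2) × 0.85 = 4375.0 / 144.00 × 0.85 ≈ 25.8 mL/min
Patient 2: CrCl = (140 − 43) × 95.3 / (72 × 3.8) = 9244.1 / 273.60 ≈ 33.8 mL/min
|25.8 − 33.8| = 8.0 mL/min

8 mL/min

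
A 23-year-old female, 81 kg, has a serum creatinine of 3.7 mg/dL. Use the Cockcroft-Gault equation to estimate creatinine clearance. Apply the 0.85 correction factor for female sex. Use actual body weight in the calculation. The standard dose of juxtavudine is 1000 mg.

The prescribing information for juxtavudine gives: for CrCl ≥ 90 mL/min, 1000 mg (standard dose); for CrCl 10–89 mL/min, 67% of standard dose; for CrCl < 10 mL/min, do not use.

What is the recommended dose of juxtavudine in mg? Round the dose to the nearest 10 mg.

670 mg

CrCl = (140 − 23) × 81 / (72 × 3.7) × 0.85 = 9477.0 / 266.40 × 0.85 ≈ 30.2 mL/min
CrCl ≈ 30 mL/min → bracket 10–89 mL/min.
67% of 1000 mg = 670 mg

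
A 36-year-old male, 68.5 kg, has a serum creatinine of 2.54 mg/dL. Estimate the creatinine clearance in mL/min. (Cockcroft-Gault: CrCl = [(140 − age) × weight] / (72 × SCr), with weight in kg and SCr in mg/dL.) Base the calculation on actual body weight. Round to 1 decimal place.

CrCl = (140 − 36) × 68.5 / (72 × 2.54) = 7124.0 / 182.88 ≈ 39.0 mL/min

39.0 mL/min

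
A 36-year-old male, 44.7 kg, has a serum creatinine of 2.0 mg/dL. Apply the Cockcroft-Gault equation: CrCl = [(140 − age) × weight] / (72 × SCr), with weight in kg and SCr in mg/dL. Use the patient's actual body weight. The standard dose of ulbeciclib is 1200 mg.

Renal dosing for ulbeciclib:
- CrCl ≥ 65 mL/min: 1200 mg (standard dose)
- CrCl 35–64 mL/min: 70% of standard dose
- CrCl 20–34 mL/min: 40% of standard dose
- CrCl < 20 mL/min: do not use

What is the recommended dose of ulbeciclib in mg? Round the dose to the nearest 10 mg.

480 mg

CrCl = (140 − 36) × 44.7 / (72 × 2) = 4648.8 / 144.00 ≈ 32.3 mL/min
CrCl ≈ 32 mL/min → bracket 20–34 mL/min.
40% of 1200 mg = 480 mg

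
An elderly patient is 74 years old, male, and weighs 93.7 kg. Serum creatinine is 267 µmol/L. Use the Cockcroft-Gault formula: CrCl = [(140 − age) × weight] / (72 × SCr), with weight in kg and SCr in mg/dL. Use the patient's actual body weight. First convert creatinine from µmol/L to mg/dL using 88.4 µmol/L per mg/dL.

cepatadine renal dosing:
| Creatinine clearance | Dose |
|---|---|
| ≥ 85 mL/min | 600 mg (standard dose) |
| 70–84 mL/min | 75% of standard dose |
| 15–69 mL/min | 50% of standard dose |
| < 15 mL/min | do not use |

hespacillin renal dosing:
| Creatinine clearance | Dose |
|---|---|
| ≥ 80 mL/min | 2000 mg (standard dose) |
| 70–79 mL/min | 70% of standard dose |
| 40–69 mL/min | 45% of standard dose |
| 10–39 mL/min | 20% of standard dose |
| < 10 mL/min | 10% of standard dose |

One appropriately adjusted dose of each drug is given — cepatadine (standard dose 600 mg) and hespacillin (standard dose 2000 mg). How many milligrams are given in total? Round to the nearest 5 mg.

SCr = 267 / 88.4 = 3.02 mg/dL
CrCl = (140 − 74) × 93.7 / (72 × 3.02) = 6184.2 / 217.44 ≈ 28.4 mL/min
CrCl ≈ 28 mL/min.
cepatadine: 15–69 mL/min → 50% of 600 mg = 300 mg.
hespacillin: 10–39 mL/min → 20% of 2000 mg = 400 mg.
Total = 300 + 400 = 700 mg.

700 mg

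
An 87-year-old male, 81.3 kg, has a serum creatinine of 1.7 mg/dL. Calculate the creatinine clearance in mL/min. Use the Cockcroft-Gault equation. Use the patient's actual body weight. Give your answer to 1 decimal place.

CrCl = (140 − 87) × 81.3 / (72 × 1.7) = 4308.9 / 122.40 ≈ 35.2 mL/min

35.2 mL/min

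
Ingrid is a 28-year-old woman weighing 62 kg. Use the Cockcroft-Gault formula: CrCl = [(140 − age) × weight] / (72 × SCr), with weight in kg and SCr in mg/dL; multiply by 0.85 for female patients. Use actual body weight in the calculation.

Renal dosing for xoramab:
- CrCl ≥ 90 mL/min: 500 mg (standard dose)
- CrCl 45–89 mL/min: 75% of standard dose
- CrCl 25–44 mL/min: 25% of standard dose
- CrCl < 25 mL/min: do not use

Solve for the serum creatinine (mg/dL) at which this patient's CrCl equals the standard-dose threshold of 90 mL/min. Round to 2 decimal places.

0.91 mg/dL

Standard dose requires CrCl ≥ 90 mL/min.
Set (140 − 28) × 62 × 0.85 / (72 × SCr) = 90
SCr = (140 − 28) × 62 × 0.85 / (72 × 90) = 0.911 mg/dL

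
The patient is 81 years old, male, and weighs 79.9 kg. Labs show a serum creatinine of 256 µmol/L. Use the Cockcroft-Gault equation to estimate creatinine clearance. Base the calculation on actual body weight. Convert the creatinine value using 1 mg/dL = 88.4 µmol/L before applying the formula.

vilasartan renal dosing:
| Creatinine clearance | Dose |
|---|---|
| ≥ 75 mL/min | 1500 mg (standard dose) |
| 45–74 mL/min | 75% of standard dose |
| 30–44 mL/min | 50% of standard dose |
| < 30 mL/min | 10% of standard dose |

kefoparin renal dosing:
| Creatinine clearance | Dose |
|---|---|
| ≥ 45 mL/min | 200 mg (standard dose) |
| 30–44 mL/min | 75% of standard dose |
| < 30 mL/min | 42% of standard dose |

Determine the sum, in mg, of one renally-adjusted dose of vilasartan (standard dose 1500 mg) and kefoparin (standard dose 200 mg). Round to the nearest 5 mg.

235 mg

SCr = 256 / 88.4 = 2.896 mg/dL
CrCl = (140 − 81) × 79.9 / (72 × 2.896) = 4714.1 / 208.51 ≈ 22.6 mL/min
CrCl ≈ 23 mL/min.
vilasartan: < 30 mL/min → 10% of 1500 mg = 150 mg.
kefoparin: < 30 mL/min → 42% of 200 mg = 84 mg.
Total = 150 + 84 = 234 mg.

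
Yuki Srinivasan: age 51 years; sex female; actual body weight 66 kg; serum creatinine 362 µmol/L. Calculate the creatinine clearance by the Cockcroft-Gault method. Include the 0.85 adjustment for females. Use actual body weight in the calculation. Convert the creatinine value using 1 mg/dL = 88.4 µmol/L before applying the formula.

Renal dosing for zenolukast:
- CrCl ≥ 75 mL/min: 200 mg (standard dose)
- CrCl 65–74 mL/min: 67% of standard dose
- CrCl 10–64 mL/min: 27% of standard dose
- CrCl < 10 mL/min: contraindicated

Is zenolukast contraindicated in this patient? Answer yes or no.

no

SCr = 362 / 88.4 = 4.095 mg/dL
CrCl = (140 − 51) × 66 / (72 × 4.095) × 0.85 = 5874.0 / 294.84 × 0.85 ≈ 16.9 mL/min
CrCl ≈ 17 mL/min, which is ≥ 10 mL/min.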